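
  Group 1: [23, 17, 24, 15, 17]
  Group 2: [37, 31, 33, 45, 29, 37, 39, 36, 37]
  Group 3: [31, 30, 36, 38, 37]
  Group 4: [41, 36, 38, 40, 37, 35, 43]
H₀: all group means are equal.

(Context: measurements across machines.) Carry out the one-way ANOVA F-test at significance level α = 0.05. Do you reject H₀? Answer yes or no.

Group means [19.20, 36.00, 34.40, 38.57], grand mean 33.154
SSB = Σnᵢ(x̄ᵢ−x̄)² = 1259.670; SSW = ΣΣ(x−x̄ᵢ)² = 343.714
MSB = 1259.670/3 = 419.8901; MSW = 343.714/22 = 15.6234
F = MSB/MSW = 26.8758
df = (3, 22)
p-value (upper-tail) = 0.00000
At α=0.05: p < α → reject H₀

reject H₀: yes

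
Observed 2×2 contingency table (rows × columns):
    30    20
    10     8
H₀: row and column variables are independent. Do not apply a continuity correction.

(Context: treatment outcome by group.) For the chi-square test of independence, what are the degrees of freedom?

df = (r−1)(c−1) = (2−1)·(2−1) = 1

degrees of freedom = 1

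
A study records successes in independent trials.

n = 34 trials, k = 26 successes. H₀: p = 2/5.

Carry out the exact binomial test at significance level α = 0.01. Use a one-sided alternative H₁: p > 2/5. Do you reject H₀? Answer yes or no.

reject H₀: yes

Exact binomial: n=34, k=26, p₀=2/5=0.4000
P(X≥26) from Σ C(n,i)·p₀^i·(1−p₀)^(n−i)
p-value (one-sided, H₁ greater) = 0.00002
At α=0.01: p < α → reject H₀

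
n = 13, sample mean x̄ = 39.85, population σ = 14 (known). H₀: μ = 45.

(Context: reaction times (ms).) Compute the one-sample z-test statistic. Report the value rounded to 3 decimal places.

SE = σ/√n = 14/√13 = 3.8829
z = (x̄−μ₀)/SE = (39.85−45)/3.8829 = -1.3263

test statistic = -1.326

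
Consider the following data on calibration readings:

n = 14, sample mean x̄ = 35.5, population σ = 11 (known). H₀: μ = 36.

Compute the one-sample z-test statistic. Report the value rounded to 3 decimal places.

SE = σ/√n = 11/√14 = 2.9399
z = (x̄−μ₀)/SE = (35.5−36)/2.9399 = -0.1701

test statistic = -0.170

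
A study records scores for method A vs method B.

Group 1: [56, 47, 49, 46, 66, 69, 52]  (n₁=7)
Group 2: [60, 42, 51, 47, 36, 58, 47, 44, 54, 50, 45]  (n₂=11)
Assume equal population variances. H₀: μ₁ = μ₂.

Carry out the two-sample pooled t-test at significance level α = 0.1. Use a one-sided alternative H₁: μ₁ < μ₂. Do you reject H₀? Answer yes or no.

reject H₀: no

x̄₁=55.000, s₁=9.201, n₁=7
x̄₂=48.545, s₂=7.048, n₂=11
s_p² = [6·9.201² + 10·7.048²]/16 = 62.7955
SE = √(s_p²·(1/7+1/11)) = 3.8314
t = (55.000−48.545)/3.8314 = 1.6847
df = 16
p-value (one-sided, H₁ less) = 0.94427
At α=0.1: p ≥ α → fail to reject H₀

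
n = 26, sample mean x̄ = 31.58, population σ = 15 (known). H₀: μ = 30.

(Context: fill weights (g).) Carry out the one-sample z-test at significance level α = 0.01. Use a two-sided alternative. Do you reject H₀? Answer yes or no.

reject H₀: no

SE = σ/√n = 15/√26 = 2.9417
z = (x̄−μ₀)/SE = (31.58−30)/2.9417 = 0.5371
p-value (two-sided) = 0.59120
At α=0.01: p ≥ α → fail to reject H₀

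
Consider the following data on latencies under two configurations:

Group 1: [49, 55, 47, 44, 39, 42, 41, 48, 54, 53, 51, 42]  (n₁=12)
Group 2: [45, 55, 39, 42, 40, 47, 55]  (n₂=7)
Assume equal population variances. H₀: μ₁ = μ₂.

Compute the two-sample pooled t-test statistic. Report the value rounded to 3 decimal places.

x̄₁=47.083, s₁=5.468, n₁=12
x̄₂=46.143, s₂=6.644, n₂=7
s_p² = [11·5.468² + 6·6.644²]/17 = 34.9279
SE = √(s_p²·(1/12+1/7)) = 2.8108
t = (47.083−46.143)/2.8108 = 0.3346
df = 17

test statistic = 0.335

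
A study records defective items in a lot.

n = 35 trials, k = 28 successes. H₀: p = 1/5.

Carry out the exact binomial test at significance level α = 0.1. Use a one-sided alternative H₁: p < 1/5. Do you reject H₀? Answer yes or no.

reject H₀: no

Exact binomial: n=35, k=28, p₀=1/5=0.2000
P(X≤28) from Σ C(n,i)·p₀^i·(1−p₀)^(n−i)
p-value (one-sided, H₁ less) = 1.00000
At α=0.1: p ≥ α → fail to reject H₀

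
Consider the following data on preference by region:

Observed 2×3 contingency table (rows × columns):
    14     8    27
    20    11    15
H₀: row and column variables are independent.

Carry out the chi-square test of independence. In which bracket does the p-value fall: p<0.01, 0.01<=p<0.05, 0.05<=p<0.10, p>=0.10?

Row totals [49, 46], col totals [34, 19, 42], n=95
χ² = (14−17.54)²/17.54 + (8−9.80)²/9.80 + (27−21.66)²/21.66 + (20−16.46)²/16.46 + (11−9.20)²/9.20 + (15−20.34)²/20.34 = 4.8712
df = 2
p-value (upper-tail) = 0.08755
→ bracket: 0.05<=p<0.10

p-value bracket: 0.05<=p<0.10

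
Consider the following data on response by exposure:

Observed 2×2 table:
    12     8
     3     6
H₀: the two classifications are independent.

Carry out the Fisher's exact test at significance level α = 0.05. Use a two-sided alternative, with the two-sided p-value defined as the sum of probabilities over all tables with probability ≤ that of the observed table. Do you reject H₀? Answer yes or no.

reject H₀: no

Margins: r₁=20, r₂=9, c₁=15, c₂=14, n=29
p_obs = C(20,12)·C(9,3)/C(29,15); sum pmf over tables with pmf ≤ p_obs
p-value (two-sided) = 0.24508
At α=0.05: p ≥ α → fail to reject H₀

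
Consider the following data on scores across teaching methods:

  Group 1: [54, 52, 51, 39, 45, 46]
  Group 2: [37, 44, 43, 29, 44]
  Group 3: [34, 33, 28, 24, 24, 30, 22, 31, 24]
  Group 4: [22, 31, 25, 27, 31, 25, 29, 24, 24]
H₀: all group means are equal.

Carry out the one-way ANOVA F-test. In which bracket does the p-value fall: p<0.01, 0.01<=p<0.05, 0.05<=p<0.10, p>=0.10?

p-value bracket: p<0.01

Group means [47.83, 39.40, 27.78, 26.44], grand mean 33.517
SSB = Σnᵢ(x̄ᵢ−x̄)² = 2149.430; SSW = ΣΣ(x−x̄ᵢ)² = 565.811
MSB = 2149.430/3 = 716.4768; MSW = 565.811/25 = 22.6324
F = MSB/MSW = 31.6571
df = (3, 25)
p-value (upper-tail) = 0.00000
→ bracket: p<0.01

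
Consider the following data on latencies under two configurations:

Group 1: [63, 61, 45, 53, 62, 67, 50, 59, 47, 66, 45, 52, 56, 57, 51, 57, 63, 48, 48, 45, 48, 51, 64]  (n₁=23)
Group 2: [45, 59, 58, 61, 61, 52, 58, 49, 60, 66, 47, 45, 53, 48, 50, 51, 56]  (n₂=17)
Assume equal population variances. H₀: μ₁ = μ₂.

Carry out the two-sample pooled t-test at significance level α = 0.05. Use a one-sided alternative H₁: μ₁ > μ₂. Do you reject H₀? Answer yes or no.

x̄₁=54.696, s₁=7.270, n₁=23
x̄₂=54.059, s₂=6.329, n₂=17
s_p² = [22·7.270² + 16·6.329²]/38 = 47.4687
SE = √(s_p²·(1/23+1/17)) = 2.2037
t = (54.696−54.059)/2.2037 = 0.2890
df = 38
p-value (one-sided, H₁ greater) = 0.38708
At α=0.05: p ≥ α → fail to reject H₀

reject H₀: no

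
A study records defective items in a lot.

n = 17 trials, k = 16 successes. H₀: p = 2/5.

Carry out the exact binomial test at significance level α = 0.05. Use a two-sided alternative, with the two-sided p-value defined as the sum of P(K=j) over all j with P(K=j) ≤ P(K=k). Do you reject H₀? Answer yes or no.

Exact binomial: n=17, k=16, p₀=2/5=0.4000
P(X=j) = C(n,j)·p₀^j·(1−p₀)^(n−j); p = Σ P(X=j) over j with P(X=j) ≤ P(X=16)
p-value (two-sided) = 0.00000
At α=0.05: p < α → reject H₀

reject H₀: yes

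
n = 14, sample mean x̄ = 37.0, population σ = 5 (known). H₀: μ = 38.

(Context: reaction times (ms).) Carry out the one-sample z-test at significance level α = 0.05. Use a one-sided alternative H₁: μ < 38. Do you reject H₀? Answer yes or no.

SE = σ/√n = 5/√14 = 1.3363
z = (x̄−μ₀)/SE = (37.0−38)/1.3363 = -0.7483
p-value (one-sided, H₁ less) = 0.22713
At α=0.05: p ≥ α → fail to reject H₀

reject H₀: no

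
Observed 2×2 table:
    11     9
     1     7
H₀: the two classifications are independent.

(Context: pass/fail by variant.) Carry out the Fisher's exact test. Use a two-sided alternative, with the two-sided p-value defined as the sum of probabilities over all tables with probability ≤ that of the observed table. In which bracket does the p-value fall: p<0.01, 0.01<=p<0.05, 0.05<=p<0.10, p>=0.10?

p-value bracket: 0.05<=p<0.10

Margins: r₁=20, r₂=8, c₁=12, c₂=16, n=28
p_obs = C(20,11)·C(8,1)/C(28,12); sum pmf over tables with pmf ≤ p_obs
p-value (two-sided) = 0.08822
→ bracket: 0.05<=p<0.10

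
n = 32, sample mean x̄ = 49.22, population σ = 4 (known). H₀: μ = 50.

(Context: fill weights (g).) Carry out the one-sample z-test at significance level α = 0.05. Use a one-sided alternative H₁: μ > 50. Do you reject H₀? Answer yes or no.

SE = σ/√n = 4/√32 = 0.7071
z = (x̄−μ₀)/SE = (49.22−50)/0.7071 = -1.1031
p-value (one-sided, H₁ greater) = 0.86501
At α=0.05: p ≥ α → fail to reject H₀

reject H₀: no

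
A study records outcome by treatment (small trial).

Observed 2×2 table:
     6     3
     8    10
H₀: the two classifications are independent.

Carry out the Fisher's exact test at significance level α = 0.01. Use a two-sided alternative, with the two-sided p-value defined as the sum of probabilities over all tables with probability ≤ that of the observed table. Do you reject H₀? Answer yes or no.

reject H₀: no

Margins: r₁=9, r₂=18, c₁=14, c₂=13, n=27
p_obs = C(9,6)·C(18,8)/C(27,14); sum pmf over tables with pmf ≤ p_obs
p-value (two-sided) = 0.41971
At α=0.01: p ≥ α → fail to reject H₀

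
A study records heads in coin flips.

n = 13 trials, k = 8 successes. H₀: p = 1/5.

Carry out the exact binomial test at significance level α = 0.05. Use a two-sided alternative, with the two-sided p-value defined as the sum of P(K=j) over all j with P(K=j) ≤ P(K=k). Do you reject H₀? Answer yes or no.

reject H₀: yes

Exact binomial: n=13, k=8, p₀=1/5=0.2000
P(X=j) = C(n,j)·p₀^j·(1−p₀)^(n−j); p = Σ P(X=j) over j with P(X=j) ≤ P(X=8)
p-value (two-sided) = 0.00125
At α=0.05: p < α → reject H₀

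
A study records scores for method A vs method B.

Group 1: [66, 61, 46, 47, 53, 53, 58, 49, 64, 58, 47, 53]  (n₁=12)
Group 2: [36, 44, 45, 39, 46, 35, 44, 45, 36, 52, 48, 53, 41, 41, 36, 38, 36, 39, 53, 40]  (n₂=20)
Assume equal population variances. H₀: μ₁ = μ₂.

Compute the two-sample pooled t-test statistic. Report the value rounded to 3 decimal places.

x̄₁=54.583, s₁=6.815, n₁=12
x̄₂=42.350, s₂=5.851, n₂=20
s_p² = [11·6.815² + 19·5.851²]/30 = 38.7156
SE = √(s_p²·(1/12+1/20)) = 2.2720
t = (54.583−42.350)/2.2720 = 5.3843
df = 30

test statistic = 5.384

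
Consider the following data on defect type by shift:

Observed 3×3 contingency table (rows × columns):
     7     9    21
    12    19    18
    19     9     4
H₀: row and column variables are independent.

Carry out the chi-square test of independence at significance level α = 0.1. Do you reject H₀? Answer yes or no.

reject H₀: yes

Row totals [37, 49, 32], col totals [38, 37, 43], n=118
χ² = (7−11.92)²/11.92 + (9−11.60)²/11.60 + (21−13.48)²/13.48 + (12−15.78)²/15.78 + (19−15.36)²/15.36 + (18−17.86)²/17.86 + (19−10.31)²/10.31 + (9−10.03)²/10.03 + (4−11.66)²/11.66 = 21.0446
df = 4
p-value (upper-tail) = 0.00031
At α=0.1: p < α → reject H₀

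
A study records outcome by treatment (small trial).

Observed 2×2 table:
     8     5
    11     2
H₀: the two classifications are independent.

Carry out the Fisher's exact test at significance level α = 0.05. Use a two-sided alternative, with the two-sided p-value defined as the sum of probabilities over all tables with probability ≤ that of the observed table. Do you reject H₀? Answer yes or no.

reject H₀: no

Margins: r₁=13, r₂=13, c₁=19, c₂=7, n=26
p_obs = C(13,8)·C(13,11)/C(26,19); sum pmf over tables with pmf ≤ p_obs
p-value (two-sided) = 0.37826
At α=0.05: p ≥ α → fail to reject H₀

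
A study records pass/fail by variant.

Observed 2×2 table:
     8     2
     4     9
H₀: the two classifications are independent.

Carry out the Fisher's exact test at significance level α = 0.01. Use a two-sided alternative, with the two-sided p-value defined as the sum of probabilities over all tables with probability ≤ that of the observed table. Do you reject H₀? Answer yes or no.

Margins: r₁=10, r₂=13, c₁=12, c₂=11, n=23
p_obs = C(10,8)·C(13,4)/C(23,12); sum pmf over tables with pmf ≤ p_obs
p-value (two-sided) = 0.03607
At α=0.01: p ≥ α → fail to reject H₀

reject H₀: no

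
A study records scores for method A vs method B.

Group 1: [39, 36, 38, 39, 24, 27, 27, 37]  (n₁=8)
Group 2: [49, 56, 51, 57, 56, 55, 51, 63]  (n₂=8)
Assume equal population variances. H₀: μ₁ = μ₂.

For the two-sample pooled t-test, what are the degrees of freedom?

df = n₁ + n₂ − 2 = 8 + 8 − 2 = 14

degrees of freedom = 14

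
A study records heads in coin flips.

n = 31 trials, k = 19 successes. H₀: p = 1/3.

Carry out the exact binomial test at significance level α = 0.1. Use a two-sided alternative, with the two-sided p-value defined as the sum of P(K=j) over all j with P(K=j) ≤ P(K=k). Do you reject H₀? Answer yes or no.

reject H₀: yes

Exact binomial: n=31, k=19, p₀=1/3=0.3333
P(X=j) = C(n,j)·p₀^j·(1−p₀)^(n−j); p = Σ P(X=j) over j with P(X=j) ≤ P(X=19)
p-value (two-sided) = 0.00177
At α=0.1: p < α → reject H₀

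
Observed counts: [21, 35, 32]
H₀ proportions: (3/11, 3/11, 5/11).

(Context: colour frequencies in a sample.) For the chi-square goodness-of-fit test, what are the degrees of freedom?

degrees of freedom = 2

df = k − 1 = 3 − 1 = 2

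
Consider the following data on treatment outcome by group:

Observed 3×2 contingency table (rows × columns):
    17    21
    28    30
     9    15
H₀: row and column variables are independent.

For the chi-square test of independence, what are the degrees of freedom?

df = (r−1)(c−1) = (3−1)·(2−1) = 2

degrees of freedom = 2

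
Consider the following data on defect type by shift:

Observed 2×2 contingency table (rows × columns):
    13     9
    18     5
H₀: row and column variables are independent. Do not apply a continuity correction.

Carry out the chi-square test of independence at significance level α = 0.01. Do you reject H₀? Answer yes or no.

Row totals [22, 23], col totals [31, 14], n=45
χ² = (13−15.16)²/15.16 + (9−6.84)²/6.84 + (18−15.84)²/15.84 + (5−7.16)²/7.16 = 1.9280
df = 1
p-value (upper-tail) = 0.16497
At α=0.01: p ≥ α → fail to reject H₀

reject H₀: no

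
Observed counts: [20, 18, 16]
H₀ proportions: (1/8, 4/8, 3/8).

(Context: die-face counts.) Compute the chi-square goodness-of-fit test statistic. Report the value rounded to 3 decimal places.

test statistic = 29.901

n = 54; E_i = n·p_i = [6.75, 27.00, 20.25]
χ² = (20−6.75)²/6.75 + (18−27.00)²/27.00 + (16−20.25)²/20.25 = 29.9012
df = 2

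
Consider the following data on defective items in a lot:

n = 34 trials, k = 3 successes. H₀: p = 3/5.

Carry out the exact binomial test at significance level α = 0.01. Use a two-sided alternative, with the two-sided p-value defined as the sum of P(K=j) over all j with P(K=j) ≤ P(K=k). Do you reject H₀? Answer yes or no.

Exact binomial: n=34, k=3, p₀=3/5=0.6000
P(X=j) = C(n,j)·p₀^j·(1−p₀)^(n−j); p = Σ P(X=j) over j with P(X=j) ≤ P(X=3)
p-value (two-sided) = 0.00000
At α=0.01: p < α → reject H₀

reject H₀: yes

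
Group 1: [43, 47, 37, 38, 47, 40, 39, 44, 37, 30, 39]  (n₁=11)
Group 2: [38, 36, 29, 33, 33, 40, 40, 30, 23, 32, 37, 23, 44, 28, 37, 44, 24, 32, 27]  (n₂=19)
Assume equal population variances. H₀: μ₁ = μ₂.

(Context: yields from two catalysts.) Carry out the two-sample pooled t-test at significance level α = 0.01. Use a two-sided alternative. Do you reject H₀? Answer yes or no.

x̄₁=40.091, s₁=4.969, n₁=11
x̄₂=33.158, s₂=6.560, n₂=19
s_p² = [10·4.969² + 18·6.560²]/28 = 36.4798
SE = √(s_p²·(1/11+1/19)) = 2.2883
t = (40.091−33.158)/2.2883 = 3.0298
df = 28
p-value (two-sided) = 0.00522
At α=0.01: p < α → reject H₀

reject H₀: yes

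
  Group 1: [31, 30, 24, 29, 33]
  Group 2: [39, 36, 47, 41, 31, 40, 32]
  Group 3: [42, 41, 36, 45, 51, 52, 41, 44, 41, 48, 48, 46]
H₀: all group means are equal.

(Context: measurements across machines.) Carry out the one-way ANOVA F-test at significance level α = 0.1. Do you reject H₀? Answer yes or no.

Group means [29.40, 38.00, 44.58], grand mean 39.500
SSB = Σnᵢ(x̄ᵢ−x̄)² = 835.883; SSW = ΣΣ(x−x̄ᵢ)² = 470.117
MSB = 835.883/2 = 417.9417; MSW = 470.117/21 = 22.3865
F = MSB/MSW = 18.6694
df = (2, 21)
p-value (upper-tail) = 0.00002
At α=0.1: p < α → reject H₀

reject H₀: yes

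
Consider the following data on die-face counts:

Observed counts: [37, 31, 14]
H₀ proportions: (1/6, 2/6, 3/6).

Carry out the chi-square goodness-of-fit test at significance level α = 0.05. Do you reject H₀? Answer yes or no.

n = 82; E_i = n·p_i = [13.67, 27.33, 41.00]
χ² = (37−13.67)²/13.67 + (31−27.33)²/27.33 + (14−41.00)²/41.00 = 58.1098
df = 2
p-value (upper-tail) = 0.00000
At α=0.05: p < α → reject H₀

reject H₀: yes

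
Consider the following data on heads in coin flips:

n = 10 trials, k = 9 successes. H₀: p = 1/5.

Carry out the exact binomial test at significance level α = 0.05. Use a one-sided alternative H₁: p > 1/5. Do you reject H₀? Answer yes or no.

reject H₀: yes

Exact binomial: n=10, k=9, p₀=1/5=0.2000
P(X≥9) from Σ C(n,i)·p₀^i·(1−p₀)^(n−i)
p-value (one-sided, H₁ greater) = 0.00000
At α=0.05: p < α → reject H₀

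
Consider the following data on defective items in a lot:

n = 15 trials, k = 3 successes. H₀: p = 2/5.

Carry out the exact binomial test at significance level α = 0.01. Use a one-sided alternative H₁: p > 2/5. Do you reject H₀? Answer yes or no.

Exact binomial: n=15, k=3, p₀=2/5=0.4000
P(X≥3) from Σ C(n,i)·p₀^i·(1−p₀)^(n−i)
p-value (one-sided, H₁ greater) = 0.97289
At α=0.01: p ≥ α → fail to reject H₀

reject H₀: no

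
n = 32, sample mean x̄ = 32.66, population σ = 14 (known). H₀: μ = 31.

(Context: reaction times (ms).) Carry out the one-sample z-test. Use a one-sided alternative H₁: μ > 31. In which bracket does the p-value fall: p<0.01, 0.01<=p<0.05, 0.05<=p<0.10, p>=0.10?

p-value bracket: p>=0.10

SE = σ/√n = 14/√32 = 2.4749
z = (x̄−μ₀)/SE = (32.66−31)/2.4749 = 0.6707
p-value (one-sided, H₁ greater) = 0.25119
→ bracket: p>=0.10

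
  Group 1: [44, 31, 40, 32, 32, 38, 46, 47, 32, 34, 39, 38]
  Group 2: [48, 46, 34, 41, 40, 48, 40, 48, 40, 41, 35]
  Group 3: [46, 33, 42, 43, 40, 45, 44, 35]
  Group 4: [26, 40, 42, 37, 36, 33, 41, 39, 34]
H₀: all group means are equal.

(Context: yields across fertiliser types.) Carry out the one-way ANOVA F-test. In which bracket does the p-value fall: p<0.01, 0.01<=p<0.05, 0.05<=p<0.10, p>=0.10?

Group means [37.75, 41.91, 41.00, 36.44], grand mean 39.250
SSB = Σnᵢ(x̄ᵢ−x̄)² = 200.119; SSW = ΣΣ(x−x̄ᵢ)² = 963.381
MSB = 200.119/3 = 66.7062; MSW = 963.381/36 = 26.7606
F = MSB/MSW = 2.4927
df = (3, 36)
p-value (upper-tail) = 0.07561
→ bracket: 0.05<=p<0.10

p-value bracket: 0.05<=p<0.10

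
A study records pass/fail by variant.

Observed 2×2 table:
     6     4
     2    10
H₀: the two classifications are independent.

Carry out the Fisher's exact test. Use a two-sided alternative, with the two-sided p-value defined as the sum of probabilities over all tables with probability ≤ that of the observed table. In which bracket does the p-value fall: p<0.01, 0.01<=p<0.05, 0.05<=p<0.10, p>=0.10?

p-value bracket: 0.05<=p<0.10

Margins: r₁=10, r₂=12, c₁=8, c₂=14, n=22
p_obs = C(10,6)·C(12,2)/C(22,8); sum pmf over tables with pmf ≤ p_obs
p-value (two-sided) = 0.07430
→ bracket: 0.05<=p<0.10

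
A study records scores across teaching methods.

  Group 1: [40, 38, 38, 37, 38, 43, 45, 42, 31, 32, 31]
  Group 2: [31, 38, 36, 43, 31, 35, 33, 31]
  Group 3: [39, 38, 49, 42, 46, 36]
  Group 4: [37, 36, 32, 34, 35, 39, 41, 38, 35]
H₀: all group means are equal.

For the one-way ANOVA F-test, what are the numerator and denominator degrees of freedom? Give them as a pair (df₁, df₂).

k = 4 groups, N = 34 total
df = (k−1, N−k) = (4−1, 34−4) = (3, 30)

degrees of freedom = [3, 30]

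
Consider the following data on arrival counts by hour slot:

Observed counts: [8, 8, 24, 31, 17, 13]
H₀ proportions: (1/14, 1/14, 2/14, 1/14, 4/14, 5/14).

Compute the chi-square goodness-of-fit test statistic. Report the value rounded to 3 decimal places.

test statistic = 104.571

n = 101; E_i = n·p_i = [7.21, 7.21, 14.43, 7.21, 28.86, 36.07]
χ² = (8−7.21)²/7.21 + (8−7.21)²/7.21 + (24−14.43)²/14.43 + (31−7.21)²/7.21 + (17−28.86)²/28.86 + (13−36.07)²/36.07 = 104.5713
df = 5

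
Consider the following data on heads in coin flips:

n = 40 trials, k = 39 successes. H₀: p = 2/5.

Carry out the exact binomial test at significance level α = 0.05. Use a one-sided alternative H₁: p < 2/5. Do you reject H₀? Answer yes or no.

Exact binomial: n=40, k=39, p₀=2/5=0.4000
P(X≤39) from Σ C(n,i)·p₀^i·(1−p₀)^(n−i)
p-value (one-sided, H₁ less) = 1.00000
At α=0.05: p ≥ α → fail to reject H₀

reject H₀: no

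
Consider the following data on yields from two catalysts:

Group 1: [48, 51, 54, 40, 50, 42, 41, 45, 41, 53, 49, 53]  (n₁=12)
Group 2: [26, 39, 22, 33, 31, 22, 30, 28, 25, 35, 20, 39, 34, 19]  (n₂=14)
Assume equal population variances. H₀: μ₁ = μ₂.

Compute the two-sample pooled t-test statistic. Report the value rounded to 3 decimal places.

test statistic = 7.722

x̄₁=47.250, s₁=5.225, n₁=12
x̄₂=28.786, s₂=6.716, n₂=14
s_p² = [11·5.225² + 13·6.716²]/24 = 36.9420
SE = √(s_p²·(1/12+1/14)) = 2.3911
t = (47.250−28.786)/2.3911 = 7.7222
df = 24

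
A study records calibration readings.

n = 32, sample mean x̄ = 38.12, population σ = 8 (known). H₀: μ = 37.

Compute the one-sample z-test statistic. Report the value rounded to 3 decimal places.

SE = σ/√n = 8/√32 = 1.4142
z = (x̄−μ₀)/SE = (38.12−37)/1.4142 = 0.7920

test statistic = 0.792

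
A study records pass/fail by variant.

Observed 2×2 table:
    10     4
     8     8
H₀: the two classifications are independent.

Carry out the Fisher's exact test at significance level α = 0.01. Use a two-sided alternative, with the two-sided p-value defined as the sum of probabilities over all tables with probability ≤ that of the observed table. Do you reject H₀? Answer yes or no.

Margins: r₁=14, r₂=16, c₁=18, c₂=12, n=30
p_obs = C(14,10)·C(16,8)/C(30,18); sum pmf over tables with pmf ≤ p_obs
p-value (two-sided) = 0.28385
At α=0.01: p ≥ α → fail to reject H₀

reject H₀: no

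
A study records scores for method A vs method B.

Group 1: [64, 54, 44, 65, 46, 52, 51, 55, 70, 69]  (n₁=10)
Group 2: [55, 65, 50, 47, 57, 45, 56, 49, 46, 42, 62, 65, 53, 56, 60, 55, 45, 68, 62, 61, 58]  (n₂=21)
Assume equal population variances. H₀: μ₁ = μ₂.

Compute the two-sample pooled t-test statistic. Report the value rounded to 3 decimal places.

test statistic = 0.611

x̄₁=57.000, s₁=9.369, n₁=10
x̄₂=55.095, s₂=7.489, n₂=21
s_p² = [9·9.369² + 20·7.489²]/29 = 65.9245
SE = √(s_p²·(1/10+1/21)) = 3.1196
t = (57.000−55.095)/3.1196 = 0.6106
df = 29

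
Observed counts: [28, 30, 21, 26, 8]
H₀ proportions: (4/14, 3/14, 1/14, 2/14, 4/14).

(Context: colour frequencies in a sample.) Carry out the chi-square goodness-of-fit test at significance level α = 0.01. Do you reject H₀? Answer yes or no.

reject H₀: yes

n = 113; E_i = n·p_i = [32.29, 24.21, 8.07, 16.14, 32.29]
χ² = (28−32.29)²/32.29 + (30−24.21)²/24.21 + (21−8.07)²/8.07 + (26−16.14)²/16.14 + (8−32.29)²/32.29 = 46.9469
df = 4
p-value (upper-tail) = 0.00000
At α=0.01: p < α → reject H₀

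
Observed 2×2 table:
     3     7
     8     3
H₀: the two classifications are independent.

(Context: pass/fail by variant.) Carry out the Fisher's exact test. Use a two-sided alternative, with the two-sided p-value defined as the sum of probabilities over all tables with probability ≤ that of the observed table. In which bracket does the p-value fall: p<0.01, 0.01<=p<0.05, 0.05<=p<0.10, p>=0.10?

p-value bracket: 0.05<=p<0.10

Margins: r₁=10, r₂=11, c₁=11, c₂=10, n=21
p_obs = C(10,3)·C(11,8)/C(21,11); sum pmf over tables with pmf ≤ p_obs
p-value (two-sided) = 0.08611
→ bracket: 0.05<=p<0.10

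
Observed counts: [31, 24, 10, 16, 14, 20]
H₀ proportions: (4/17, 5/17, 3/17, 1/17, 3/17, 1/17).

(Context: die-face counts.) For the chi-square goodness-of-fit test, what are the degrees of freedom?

df = k − 1 = 6 − 1 = 5

degrees of freedom = 5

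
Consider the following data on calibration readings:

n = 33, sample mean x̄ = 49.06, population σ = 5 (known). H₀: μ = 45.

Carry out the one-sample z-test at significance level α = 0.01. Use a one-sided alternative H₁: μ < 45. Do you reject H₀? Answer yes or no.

reject H₀: no

SE = σ/√n = 5/√33 = 0.8704
z = (x̄−μ₀)/SE = (49.06−45)/0.8704 = 4.6646
p-value (one-sided, H₁ less) = 1.00000
At α=0.01: p ≥ α → fail to reject H₀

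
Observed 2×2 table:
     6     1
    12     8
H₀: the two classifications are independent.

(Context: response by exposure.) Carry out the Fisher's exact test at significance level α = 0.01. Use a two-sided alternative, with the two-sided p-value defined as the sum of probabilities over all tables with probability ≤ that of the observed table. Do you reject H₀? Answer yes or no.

Margins: r₁=7, r₂=20, c₁=18, c₂=9, n=27
p_obs = C(7,6)·C(20,12)/C(27,18); sum pmf over tables with pmf ≤ p_obs
p-value (two-sided) = 0.36321
At α=0.01: p ≥ α → fail to reject H₀

reject H₀: no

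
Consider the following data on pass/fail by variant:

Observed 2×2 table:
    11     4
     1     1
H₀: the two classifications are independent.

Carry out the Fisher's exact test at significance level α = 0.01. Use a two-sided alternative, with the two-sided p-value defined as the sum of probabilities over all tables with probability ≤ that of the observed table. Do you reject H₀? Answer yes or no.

Margins: r₁=15, r₂=2, c₁=12, c₂=5, n=17
p_obs = C(15,11)·C(2,1)/C(17,12); sum pmf over tables with pmf ≤ p_obs
p-value (two-sided) = 0.51471
At α=0.01: p ≥ α → fail to reject H₀

reject H₀: no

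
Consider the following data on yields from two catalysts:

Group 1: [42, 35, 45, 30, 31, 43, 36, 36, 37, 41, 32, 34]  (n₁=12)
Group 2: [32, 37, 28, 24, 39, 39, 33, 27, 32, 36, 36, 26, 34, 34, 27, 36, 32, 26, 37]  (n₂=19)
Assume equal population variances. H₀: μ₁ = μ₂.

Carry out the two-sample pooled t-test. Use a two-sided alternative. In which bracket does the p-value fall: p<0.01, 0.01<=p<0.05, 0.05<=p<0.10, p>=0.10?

p-value bracket: 0.01<=p<0.05

x̄₁=36.833, s₁=4.914, n₁=12
x̄₂=32.368, s₂=4.740, n₂=19
s_p² = [11·4.914² + 18·4.740²]/29 = 23.1065
SE = √(s_p²·(1/12+1/19)) = 1.7725
t = (36.833−32.368)/1.7725 = 2.5190
df = 29
p-value (two-sided) = 0.01754
→ bracket: 0.01<=p<0.05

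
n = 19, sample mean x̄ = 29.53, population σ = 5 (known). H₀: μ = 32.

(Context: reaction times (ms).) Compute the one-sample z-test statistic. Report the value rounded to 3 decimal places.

SE = σ/√n = 5/√19 = 1.1471
z = (x̄−μ₀)/SE = (29.53−32)/1.1471 = -2.1533

test statistic = -2.153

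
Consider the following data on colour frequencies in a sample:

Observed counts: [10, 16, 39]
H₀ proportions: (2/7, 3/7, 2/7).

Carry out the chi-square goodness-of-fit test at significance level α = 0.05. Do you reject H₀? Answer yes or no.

reject H₀: yes

n = 65; E_i = n·p_i = [18.57, 27.86, 18.57]
χ² = (10−18.57)²/18.57 + (16−27.86)²/27.86 + (39−18.57)²/18.57 = 31.4744
df = 2
p-value (upper-tail) = 0.00000
At α=0.05: p < α → reject H₀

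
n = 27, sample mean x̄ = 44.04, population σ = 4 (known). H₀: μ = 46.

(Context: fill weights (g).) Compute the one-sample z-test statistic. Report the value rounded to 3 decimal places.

SE = σ/√n = 4/√27 = 0.7698
z = (x̄−μ₀)/SE = (44.04−46)/0.7698 = -2.5461

test statistic = -2.546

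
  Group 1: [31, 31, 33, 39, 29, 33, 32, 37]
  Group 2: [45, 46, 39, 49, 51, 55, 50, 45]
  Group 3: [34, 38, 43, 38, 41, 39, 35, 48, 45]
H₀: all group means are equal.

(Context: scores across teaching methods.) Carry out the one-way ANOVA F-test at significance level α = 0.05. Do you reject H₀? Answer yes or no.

Group means [33.12, 47.50, 40.11], grand mean 40.240
SSB = Σnᵢ(x̄ᵢ−x̄)² = 826.796; SSW = ΣΣ(x−x̄ᵢ)² = 409.764
MSB = 826.796/2 = 413.3981; MSW = 409.764/22 = 18.6256
F = MSB/MSW = 22.1951
df = (2, 22)
p-value (upper-tail) = 0.00001
At α=0.05: p < α → reject H₀

reject H₀: yes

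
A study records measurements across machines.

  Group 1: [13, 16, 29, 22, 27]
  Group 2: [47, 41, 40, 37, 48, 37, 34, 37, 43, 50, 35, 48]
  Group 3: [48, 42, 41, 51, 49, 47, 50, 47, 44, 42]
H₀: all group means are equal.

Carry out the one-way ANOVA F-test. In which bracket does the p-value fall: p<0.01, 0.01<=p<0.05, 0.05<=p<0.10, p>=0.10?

Group means [21.40, 41.42, 46.10], grand mean 39.444
SSB = Σnᵢ(x̄ᵢ−x̄)² = 2117.650; SSW = ΣΣ(x−x̄ᵢ)² = 657.017
MSB = 2117.650/2 = 1058.8250; MSW = 657.017/24 = 27.3757
F = MSB/MSW = 38.6776
df = (2, 24)
p-value (upper-tail) = 0.00000
→ bracket: p<0.01

p-value bracket: p<0.01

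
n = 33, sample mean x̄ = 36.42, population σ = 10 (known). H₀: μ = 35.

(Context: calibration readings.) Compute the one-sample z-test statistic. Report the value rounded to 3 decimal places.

test statistic = 0.816

SE = σ/√n = 10/√33 = 1.7408
z = (x̄−μ₀)/SE = (36.42−35)/1.7408 = 0.8157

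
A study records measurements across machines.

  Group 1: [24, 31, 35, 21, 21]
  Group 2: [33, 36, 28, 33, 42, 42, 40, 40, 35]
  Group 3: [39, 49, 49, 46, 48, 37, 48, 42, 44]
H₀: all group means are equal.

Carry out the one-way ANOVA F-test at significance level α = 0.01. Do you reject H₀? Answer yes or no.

reject H₀: yes

Group means [26.40, 36.56, 44.67], grand mean 37.522
SSB = Σnᵢ(x̄ᵢ−x̄)² = 1086.317; SSW = ΣΣ(x−x̄ᵢ)² = 503.422
MSB = 1086.317/2 = 543.1585; MSW = 503.422/20 = 25.1711
F = MSB/MSW = 21.5786
df = (2, 20)
p-value (upper-tail) = 0.00001
At α=0.01: p < α → reject H₀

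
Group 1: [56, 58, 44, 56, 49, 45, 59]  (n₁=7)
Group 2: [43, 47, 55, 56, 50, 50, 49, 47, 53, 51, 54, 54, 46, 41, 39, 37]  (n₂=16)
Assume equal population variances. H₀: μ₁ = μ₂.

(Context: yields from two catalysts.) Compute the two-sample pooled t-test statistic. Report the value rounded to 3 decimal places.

test statistic = 1.546

x̄₁=52.429, s₁=6.294, n₁=7
x̄₂=48.250, s₂=5.825, n₂=16
s_p² = [6·6.294² + 15·5.825²]/21 = 35.5578
SE = √(s_p²·(1/7+1/16)) = 2.7022
t = (52.429−48.250)/2.7022 = 1.5463
df = 21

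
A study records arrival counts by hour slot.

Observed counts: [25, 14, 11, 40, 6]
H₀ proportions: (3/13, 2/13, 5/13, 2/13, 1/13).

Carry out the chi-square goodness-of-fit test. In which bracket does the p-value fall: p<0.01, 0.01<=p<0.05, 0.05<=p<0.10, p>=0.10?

n = 96; E_i = n·p_i = [22.15, 14.77, 36.92, 14.77, 7.38]
χ² = (25−22.15)²/22.15 + (14−14.77)²/14.77 + (11−36.92)²/36.92 + (40−14.77)²/14.77 + (6−7.38)²/7.38 = 61.9681
df = 4
p-value (upper-tail) = 0.00000
→ bracket: p<0.01

p-value bracket: p<0.01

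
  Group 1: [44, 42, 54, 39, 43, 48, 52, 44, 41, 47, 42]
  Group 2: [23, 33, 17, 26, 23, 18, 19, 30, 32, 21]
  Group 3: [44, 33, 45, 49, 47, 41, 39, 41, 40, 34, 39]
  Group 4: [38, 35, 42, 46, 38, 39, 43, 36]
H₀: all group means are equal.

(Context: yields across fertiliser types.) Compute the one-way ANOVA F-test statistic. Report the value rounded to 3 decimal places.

test statistic = 35.608

Group means [45.09, 24.20, 41.09, 39.62], grand mean 37.675
SSB = Σnᵢ(x̄ᵢ−x̄)² = 2579.482; SSW = ΣΣ(x−x̄ᵢ)² = 869.293
MSB = 2579.482/3 = 859.8273; MSW = 869.293/36 = 24.1470
F = MSB/MSW = 35.6080
df = (3, 36)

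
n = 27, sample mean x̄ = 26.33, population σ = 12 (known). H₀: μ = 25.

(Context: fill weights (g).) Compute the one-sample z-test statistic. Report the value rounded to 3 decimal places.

test statistic = 0.576

SE = σ/√n = 12/√27 = 2.3094
z = (x̄−μ₀)/SE = (26.33−25)/2.3094 = 0.5759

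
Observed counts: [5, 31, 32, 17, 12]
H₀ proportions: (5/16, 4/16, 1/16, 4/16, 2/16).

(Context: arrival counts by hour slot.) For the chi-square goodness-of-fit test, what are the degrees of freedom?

df = k − 1 = 5 − 1 = 4

degrees of freedom = 4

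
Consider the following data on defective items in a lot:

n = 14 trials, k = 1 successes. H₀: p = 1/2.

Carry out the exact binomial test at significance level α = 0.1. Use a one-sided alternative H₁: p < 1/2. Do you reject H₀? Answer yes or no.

reject H₀: yes

Exact binomial: n=14, k=1, p₀=1/2=0.5000
P(X≤1) from Σ C(n,i)·p₀^i·(1−p₀)^(n−i)
p-value (one-sided, H₁ less) = 0.00092
At α=0.1: p < α → reject H₀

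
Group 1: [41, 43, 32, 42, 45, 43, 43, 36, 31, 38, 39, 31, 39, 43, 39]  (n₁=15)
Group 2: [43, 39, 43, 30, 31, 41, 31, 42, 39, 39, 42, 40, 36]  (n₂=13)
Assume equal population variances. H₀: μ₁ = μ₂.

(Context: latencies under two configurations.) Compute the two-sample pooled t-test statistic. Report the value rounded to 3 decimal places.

x̄₁=39.000, s₁=4.629, n₁=15
x̄₂=38.154, s₂=4.688, n₂=13
s_p² = [14·4.629² + 12·4.688²]/26 = 21.6805
SE = √(s_p²·(1/15+1/13)) = 1.7644
t = (39.000−38.154)/1.7644 = 0.4796
df = 26

test statistic = 0.480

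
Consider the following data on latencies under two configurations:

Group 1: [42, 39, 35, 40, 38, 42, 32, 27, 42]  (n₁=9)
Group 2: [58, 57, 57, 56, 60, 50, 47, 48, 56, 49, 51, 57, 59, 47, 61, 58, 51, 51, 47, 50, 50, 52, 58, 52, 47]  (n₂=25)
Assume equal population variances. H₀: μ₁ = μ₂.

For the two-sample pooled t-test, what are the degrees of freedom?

degrees of freedom = 32

df = n₁ + n₂ − 2 = 9 + 25 − 2 = 32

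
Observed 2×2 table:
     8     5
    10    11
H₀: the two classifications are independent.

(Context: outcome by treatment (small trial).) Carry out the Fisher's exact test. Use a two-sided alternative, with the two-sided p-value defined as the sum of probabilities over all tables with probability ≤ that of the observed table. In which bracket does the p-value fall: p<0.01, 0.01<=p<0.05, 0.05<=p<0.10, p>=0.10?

p-value bracket: p>=0.10

Margins: r₁=13, r₂=21, c₁=18, c₂=16, n=34
p_obs = C(13,8)·C(21,10)/C(34,18); sum pmf over tables with pmf ≤ p_obs
p-value (two-sided) = 0.49652
→ bracket: p>=0.10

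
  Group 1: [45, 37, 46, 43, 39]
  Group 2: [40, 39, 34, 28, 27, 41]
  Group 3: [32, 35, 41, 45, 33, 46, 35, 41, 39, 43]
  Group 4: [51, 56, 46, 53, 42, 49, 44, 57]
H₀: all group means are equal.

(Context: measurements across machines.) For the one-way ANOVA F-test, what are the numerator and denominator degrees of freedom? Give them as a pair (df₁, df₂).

k = 4 groups, N = 29 total
df = (k−1, N−k) = (4−1, 29−4) = (3, 25)

degrees of freedom = [3, 25]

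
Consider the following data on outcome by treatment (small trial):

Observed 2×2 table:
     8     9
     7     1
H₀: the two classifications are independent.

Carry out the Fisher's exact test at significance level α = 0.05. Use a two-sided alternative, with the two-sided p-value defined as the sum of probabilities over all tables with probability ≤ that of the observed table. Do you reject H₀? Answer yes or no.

reject H₀: no

Margins: r₁=17, r₂=8, c₁=15, c₂=10, n=25
p_obs = C(17,8)·C(8,7)/C(25,15); sum pmf over tables with pmf ≤ p_obs
p-value (two-sided) = 0.08754
At α=0.05: p ≥ α → fail to reject H₀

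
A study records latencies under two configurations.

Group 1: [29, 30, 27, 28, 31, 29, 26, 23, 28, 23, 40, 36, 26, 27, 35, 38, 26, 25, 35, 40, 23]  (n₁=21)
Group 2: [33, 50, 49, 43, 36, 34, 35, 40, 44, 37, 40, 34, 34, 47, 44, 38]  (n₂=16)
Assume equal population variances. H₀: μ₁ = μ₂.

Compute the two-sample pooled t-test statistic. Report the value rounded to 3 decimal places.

test statistic = -5.487

x̄₁=29.762, s₁=5.467, n₁=21
x̄₂=39.875, s₂=5.667, n₂=16
s_p² = [20·5.467² + 15·5.667²]/35 = 30.8446
SE = √(s_p²·(1/21+1/16)) = 1.8430
t = (29.762−39.875)/1.8430 = -5.4874
df = 35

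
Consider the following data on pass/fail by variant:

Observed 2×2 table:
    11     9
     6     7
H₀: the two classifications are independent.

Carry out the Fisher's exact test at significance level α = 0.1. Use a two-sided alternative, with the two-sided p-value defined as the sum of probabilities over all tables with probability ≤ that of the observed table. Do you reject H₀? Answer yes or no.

Margins: r₁=20, r₂=13, c₁=17, c₂=16, n=33
p_obs = C(20,11)·C(13,6)/C(33,17); sum pmf over tables with pmf ≤ p_obs
p-value (two-sided) = 0.72828
At α=0.1: p ≥ α → fail to reject H₀

reject H₀: no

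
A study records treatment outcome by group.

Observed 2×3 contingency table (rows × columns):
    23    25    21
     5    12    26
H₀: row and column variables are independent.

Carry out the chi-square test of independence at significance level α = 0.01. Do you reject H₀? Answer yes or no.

reject H₀: yes

Row totals [69, 43], col totals [28, 37, 47], n=112
χ² = (23−17.25)²/17.25 + (25−22.79)²/22.79 + (21−28.96)²/28.96 + (5−10.75)²/10.75 + (12−14.21)²/14.21 + (26−18.04)²/18.04 = 11.2410
df = 2
p-value (upper-tail) = 0.00362
At α=0.01: p < α → reject H₀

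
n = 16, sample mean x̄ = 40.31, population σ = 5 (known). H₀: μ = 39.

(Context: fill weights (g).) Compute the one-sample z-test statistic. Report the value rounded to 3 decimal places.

SE = σ/√n = 5/√16 = 1.2500
z = (x̄−μ₀)/SE = (40.31−39)/1.2500 = 1.0480

test statistic = 1.048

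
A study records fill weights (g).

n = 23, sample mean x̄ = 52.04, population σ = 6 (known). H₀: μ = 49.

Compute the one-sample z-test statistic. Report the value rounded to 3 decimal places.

test statistic = 2.430

SE = σ/√n = 6/√23 = 1.2511
z = (x̄−μ₀)/SE = (52.04−49)/1.2511 = 2.4299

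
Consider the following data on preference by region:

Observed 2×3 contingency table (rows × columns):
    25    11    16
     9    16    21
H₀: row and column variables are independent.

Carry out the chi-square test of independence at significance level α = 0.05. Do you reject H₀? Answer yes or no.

reject H₀: yes

Row totals [52, 46], col totals [34, 27, 37], n=98
χ² = (25−18.04)²/18.04 + (11−14.33)²/14.33 + (16−19.63)²/19.63 + (9−15.96)²/15.96 + (16−12.67)²/12.67 + (21−17.37)²/17.37 = 8.7966
df = 2
p-value (upper-tail) = 0.01230
At α=0.05: p < α → reject H₀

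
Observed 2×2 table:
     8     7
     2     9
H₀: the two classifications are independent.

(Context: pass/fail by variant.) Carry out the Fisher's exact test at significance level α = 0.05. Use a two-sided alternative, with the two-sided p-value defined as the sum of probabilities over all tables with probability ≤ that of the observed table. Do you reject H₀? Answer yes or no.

Margins: r₁=15, r₂=11, c₁=10, c₂=16, n=26
p_obs = C(15,8)·C(11,2)/C(26,10); sum pmf over tables with pmf ≤ p_obs
p-value (two-sided) = 0.10925
At α=0.05: p ≥ α → fail to reject H₀

reject H₀: no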